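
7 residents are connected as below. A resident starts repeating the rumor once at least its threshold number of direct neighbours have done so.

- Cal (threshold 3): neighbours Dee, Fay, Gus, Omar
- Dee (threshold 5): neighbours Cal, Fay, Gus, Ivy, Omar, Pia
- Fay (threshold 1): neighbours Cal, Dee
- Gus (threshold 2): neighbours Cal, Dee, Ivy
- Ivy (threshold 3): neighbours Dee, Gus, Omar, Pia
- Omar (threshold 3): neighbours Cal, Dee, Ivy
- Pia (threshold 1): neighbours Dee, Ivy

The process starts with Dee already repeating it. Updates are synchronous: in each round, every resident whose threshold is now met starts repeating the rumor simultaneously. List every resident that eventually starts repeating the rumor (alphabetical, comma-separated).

Round 1 — Dee starts repeating the rumor (initial).
Round 2 — checking thresholds:
  Cal: 1 of 4 neighbours < 3, not yet.
  Fay: 1 of 2 neighbours ≥ 1, starts repeating the rumor.
  Gus: 1 of 3 neighbours < 2, not yet.
  Ivy: 1 of 4 neighbours < 3, not yet.
  Omar: 1 of 3 neighbours < 3, not yet.
  Pia: 1 of 2 neighbours ≥ 1, starts repeating the rumor.
Round 3 — no new spreads; cascade stops.

Dee, Fay, Pia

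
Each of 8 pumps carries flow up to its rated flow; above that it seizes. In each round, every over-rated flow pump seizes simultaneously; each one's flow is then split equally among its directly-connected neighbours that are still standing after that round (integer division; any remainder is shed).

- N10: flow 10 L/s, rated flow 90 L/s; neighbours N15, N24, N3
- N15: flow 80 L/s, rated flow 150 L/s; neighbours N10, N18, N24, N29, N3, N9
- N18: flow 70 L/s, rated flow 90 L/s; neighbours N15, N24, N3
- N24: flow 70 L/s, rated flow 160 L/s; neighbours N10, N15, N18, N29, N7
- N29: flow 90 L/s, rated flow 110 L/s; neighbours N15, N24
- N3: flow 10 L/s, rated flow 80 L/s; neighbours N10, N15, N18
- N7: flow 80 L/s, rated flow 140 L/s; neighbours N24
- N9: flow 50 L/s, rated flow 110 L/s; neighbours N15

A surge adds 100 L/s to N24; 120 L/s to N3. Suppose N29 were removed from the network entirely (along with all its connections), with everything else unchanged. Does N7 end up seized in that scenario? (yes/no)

no

With N29 removed:
Round 1 — N24 at 170 > 160; N3 at 130 > 80. N24, N3 seize.
  N24 sheds 170 L/s to N10, N15, N18, N7: 42 each (2 lost).
    N10: 10+42 = 52 ≤ 90
    N15: 80+42 = 122 ≤ 150
    N18: 70+42 = 112 > 90
    N7: 80+42 = 122 ≤ 140
  N3 sheds 130 L/s to N10, N15, N18: 43 each (1 lost).
    N10: 52+43 = 95 > 90
    N15: 122+43 = 165 > 150
    N18: 112+43 = 155 > 90
Round 2 — N10, N15, N18 seize.
  N10 sheds 95 L/s: no online neighbours, lost.
  N15 sheds 165 L/s to N9: 165 each.
    N9: 50+165 = 215 > 110
  N18 sheds 155 L/s: no online neighbours, lost.
Round 3 — N9 seizes.
  N9 sheds 215 L/s: no online neighbours, lost.
No further seizures.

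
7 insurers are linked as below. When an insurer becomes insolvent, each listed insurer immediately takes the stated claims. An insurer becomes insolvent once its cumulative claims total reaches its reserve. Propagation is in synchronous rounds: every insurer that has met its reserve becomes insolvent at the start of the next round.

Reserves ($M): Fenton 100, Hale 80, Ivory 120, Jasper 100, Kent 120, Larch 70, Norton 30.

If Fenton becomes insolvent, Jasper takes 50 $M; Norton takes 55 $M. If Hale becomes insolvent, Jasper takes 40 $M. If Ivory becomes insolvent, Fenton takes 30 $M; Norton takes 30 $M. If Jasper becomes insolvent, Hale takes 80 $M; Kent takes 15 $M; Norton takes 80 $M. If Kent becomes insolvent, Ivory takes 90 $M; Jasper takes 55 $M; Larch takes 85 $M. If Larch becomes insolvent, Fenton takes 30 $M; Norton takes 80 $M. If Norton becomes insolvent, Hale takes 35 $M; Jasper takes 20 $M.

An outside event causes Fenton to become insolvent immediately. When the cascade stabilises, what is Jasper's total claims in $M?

70

Round 1 — Fenton becomes insolvent (initial).
  Jasper: +50 → 50 < 100
  Norton: +55 → 55 ≥ 30
Round 2 — Norton becomes insolvent.
  Hale: +35 → 35 < 80
  Jasper: +20 → 70 < 100
No further insolvencies.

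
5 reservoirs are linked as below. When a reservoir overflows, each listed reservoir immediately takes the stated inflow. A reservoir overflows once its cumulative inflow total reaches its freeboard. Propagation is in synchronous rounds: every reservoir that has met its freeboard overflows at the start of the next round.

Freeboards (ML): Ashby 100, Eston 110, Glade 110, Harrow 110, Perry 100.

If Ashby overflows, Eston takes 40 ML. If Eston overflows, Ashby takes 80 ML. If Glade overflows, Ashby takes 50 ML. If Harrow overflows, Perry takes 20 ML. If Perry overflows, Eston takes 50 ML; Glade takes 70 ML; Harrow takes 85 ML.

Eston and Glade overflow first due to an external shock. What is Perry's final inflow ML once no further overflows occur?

0

Round 1 — Eston, Glade overflow (initial).
  Ashby: +80+50 → 130 ≥ 100
Round 2 — Ashby overflows.
No further overflows.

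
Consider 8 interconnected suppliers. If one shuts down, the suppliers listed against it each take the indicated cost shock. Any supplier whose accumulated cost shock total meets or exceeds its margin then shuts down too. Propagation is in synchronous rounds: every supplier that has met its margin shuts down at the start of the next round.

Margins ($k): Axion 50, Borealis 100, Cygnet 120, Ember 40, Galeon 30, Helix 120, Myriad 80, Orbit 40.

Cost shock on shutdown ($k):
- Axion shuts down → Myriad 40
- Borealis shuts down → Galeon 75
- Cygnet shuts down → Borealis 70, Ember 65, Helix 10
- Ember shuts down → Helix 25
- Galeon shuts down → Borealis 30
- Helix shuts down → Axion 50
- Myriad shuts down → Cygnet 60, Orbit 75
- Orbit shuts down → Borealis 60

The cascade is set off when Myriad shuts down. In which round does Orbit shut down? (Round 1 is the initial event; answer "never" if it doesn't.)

Round 1 — Myriad shuts down (initial).
  Cygnet: +60 → 60 < 120
  Orbit: +75 → 75 ≥ 40
Round 2 — Orbit shuts down.
  Borealis: +60 → 60 < 100
No further shutdowns.

2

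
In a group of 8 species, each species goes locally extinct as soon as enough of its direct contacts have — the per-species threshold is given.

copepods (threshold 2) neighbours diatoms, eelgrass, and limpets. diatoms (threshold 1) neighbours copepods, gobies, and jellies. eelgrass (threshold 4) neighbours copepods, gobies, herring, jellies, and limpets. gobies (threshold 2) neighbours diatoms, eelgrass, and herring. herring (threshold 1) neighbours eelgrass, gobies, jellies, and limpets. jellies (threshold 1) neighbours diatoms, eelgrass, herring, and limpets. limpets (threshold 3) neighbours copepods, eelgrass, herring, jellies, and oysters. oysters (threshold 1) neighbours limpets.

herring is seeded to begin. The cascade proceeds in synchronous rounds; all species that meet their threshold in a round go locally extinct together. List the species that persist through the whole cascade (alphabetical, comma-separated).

Round 1 — herring goes locally extinct (initial).
Round 2 — checking thresholds:
  eelgrass: 1 of 5 neighbours < 4, below threshold.
  gobies: 1 of 3 neighbours < 2, below threshold.
  jellies: 1 of 4 neighbours ≥ 1, goes locally extinct.
  limpets: 1 of 5 neighbours < 3, below threshold.
Round 3 — checking thresholds:
  diatoms: 1 of 3 neighbours ≥ 1, goes locally extinct.
  eelgrass: 2 of 5 neighbours < 4, below threshold.
  gobies: 1 of 3 neighbours < 2, below threshold.
  limpets: 2 of 5 neighbours < 3, below threshold.
Round 4 — checking thresholds:
  copepods: 1 of 3 neighbours < 2, below threshold.
  eelgrass: 2 of 5 neighbours < 4, below threshold.
  gobies: 2 of 3 neighbours ≥ 2, goes locally extinct.
  limpets: 2 of 5 neighbours < 3, below threshold.
Round 5 — no new extinctions; cascade stops.

copepods, eelgrass, limpets, oysters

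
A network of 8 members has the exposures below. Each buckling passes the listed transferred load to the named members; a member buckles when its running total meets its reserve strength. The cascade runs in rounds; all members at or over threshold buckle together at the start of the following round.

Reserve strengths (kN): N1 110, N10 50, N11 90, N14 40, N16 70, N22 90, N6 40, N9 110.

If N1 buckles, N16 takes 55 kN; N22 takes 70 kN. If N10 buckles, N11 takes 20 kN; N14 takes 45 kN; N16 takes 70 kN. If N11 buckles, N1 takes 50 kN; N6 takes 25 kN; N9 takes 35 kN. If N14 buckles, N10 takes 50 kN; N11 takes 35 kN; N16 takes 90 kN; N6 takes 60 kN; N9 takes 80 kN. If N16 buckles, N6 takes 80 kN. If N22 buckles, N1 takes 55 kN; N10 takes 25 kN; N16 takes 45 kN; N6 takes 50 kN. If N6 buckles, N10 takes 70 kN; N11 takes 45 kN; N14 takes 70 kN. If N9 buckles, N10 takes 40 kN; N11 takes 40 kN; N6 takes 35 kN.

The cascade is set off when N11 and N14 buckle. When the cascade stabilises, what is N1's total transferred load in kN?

Round 1 — N11, N14 buckle (initial).
  N1: +50 → 50 < 110
  N10: +50 → 50 ≥ 50
  N16: +90 → 90 ≥ 70
  N6: +25+60 → 85 ≥ 40
  N9: +35+80 → 115 ≥ 110
Round 2 — N10, N16, N6, N9 buckle.
No further bucklings.

50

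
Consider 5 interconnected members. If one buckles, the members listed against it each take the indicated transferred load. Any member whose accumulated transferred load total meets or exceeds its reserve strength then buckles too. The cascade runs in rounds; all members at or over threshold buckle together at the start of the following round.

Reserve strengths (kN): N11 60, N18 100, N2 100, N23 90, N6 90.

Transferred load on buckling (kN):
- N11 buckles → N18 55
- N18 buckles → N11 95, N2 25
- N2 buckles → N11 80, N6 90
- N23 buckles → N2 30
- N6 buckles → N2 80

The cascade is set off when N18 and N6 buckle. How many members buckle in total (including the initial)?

Round 1 — N18, N6 buckle (initial).
  N11: +95 → 95 ≥ 60
  N2: +25+80 → 105 ≥ 100
Round 2 — N11, N2 buckle.
No further bucklings.

4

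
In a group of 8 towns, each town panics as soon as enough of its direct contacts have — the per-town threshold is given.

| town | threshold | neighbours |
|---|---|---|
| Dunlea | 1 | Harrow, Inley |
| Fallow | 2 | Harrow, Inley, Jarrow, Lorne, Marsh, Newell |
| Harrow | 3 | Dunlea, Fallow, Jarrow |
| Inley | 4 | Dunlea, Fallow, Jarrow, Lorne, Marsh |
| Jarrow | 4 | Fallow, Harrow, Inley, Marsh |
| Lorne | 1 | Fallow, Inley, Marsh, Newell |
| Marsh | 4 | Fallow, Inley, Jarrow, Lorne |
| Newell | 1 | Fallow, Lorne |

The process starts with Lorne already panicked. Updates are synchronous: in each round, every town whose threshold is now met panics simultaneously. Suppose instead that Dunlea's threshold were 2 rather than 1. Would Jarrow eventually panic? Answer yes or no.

With Dunlea's threshold at 2:
Round 1 — Lorne panics (initial).
Round 2 — checking thresholds:
  Fallow: 1 of 6 neighbours < 2, not yet.
  Inley: 1 of 5 neighbours < 4, not yet.
  Marsh: 1 of 4 neighbours < 4, not yet.
  Newell: 1 of 2 neighbours ≥ 1, panics.
Round 3 — checking thresholds:
  Fallow: 2 of 6 neighbours ≥ 2, panics.
  Inley: 1 of 5 neighbours < 4, not yet.
  Marsh: 1 of 4 neighbours < 4, not yet.
Round 4 — no new panics; cascade stops.

no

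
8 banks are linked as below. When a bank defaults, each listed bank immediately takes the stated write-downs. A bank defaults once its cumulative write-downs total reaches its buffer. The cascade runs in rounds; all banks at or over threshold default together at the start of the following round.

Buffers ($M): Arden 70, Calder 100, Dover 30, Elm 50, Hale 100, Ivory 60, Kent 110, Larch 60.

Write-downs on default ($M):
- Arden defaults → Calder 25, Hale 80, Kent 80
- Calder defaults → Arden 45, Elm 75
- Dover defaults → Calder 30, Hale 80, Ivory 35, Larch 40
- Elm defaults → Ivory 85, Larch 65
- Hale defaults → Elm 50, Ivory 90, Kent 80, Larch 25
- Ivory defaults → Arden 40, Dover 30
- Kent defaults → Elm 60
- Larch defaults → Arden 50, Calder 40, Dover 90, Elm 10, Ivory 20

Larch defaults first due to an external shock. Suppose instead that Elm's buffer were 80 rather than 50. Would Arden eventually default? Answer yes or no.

With Elm's buffer at 80:
Round 1 — Larch defaults (initial).
  Arden: +50 → 50 < 70
  Calder: +40 → 40 < 100
  Dover: +90 → 90 ≥ 30
  Elm: +10 → 10 < 80
  Ivory: +20 → 20 < 60
Round 2 — Dover defaults.
  Calder: +30 → 70 < 100
  Hale: +80 → 80 < 100
  Ivory: +35 → 55 < 60
No further defaults.

no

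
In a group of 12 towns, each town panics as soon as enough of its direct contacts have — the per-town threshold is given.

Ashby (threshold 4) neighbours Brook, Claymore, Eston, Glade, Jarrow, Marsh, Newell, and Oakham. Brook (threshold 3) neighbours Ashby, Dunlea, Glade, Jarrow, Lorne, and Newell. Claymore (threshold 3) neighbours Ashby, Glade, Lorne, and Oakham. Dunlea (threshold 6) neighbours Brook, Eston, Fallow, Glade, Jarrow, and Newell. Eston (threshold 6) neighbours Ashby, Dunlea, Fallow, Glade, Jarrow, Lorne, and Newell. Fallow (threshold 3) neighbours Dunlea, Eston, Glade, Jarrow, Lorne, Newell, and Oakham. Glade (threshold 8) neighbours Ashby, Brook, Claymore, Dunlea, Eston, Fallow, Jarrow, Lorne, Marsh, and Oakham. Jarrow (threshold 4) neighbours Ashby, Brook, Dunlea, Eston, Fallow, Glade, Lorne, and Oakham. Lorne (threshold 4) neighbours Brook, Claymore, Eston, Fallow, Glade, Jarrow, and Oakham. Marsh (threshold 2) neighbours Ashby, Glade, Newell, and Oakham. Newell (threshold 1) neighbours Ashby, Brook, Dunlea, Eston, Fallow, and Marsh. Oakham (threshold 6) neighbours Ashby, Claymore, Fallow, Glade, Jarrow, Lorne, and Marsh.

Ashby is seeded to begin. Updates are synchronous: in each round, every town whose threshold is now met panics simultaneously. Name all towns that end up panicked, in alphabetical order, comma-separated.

Ashby, Marsh, Newell

Round 1 — Ashby panics (initial).
Round 2 — checking thresholds:
  Brook: 1 of 6 neighbours < 3, not yet.
  Claymore: 1 of 4 neighbours < 3, not yet.
  Eston: 1 of 7 neighbours < 6, not yet.
  Glade: 1 of 10 neighbours < 8, not yet.
  Jarrow: 1 of 8 neighbours < 4, not yet.
  Marsh: 1 of 4 neighbours < 2, not yet.
  Newell: 1 of 6 neighbours ≥ 1, panics.
  Oakham: 1 of 7 neighbours < 6, not yet.
Round 3 — checking thresholds:
  Brook: 2 of 6 neighbours < 3, not yet.
  Claymore: 1 of 4 neighbours < 3, not yet.
  Dunlea: 1 of 6 neighbours < 6, not yet.
  Eston: 2 of 7 neighbours < 6, not yet.
  Fallow: 1 of 7 neighbours < 3, not yet.
  Glade: 1 of 10 neighbours < 8, not yet.
  Jarrow: 1 of 8 neighbours < 4, not yet.
  Marsh: 2 of 4 neighbours ≥ 2, panics.
  Oakham: 1 of 7 neighbours < 6, not yet.
Round 4 — no new panics; cascade stops.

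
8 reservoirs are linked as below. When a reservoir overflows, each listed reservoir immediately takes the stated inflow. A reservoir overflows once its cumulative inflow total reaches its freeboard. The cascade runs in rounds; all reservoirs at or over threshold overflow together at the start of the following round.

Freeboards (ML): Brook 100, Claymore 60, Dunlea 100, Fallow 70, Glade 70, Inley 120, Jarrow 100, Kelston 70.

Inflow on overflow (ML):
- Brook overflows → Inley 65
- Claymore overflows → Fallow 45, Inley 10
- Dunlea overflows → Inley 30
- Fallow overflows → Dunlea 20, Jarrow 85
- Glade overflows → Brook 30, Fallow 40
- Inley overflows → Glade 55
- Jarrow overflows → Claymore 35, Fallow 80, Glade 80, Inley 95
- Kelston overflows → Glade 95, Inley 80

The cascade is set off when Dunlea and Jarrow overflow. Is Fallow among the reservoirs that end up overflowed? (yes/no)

Round 1 — Dunlea, Jarrow overflow (initial).
  Claymore: +35 → 35 < 60
  Fallow: +80 → 80 ≥ 70
  Glade: +80 → 80 ≥ 70
  Inley: +30+95 → 125 ≥ 120
Round 2 — Fallow, Glade, Inley overflow.
  Brook: +30 → 30 < 100
No further overflows.

yes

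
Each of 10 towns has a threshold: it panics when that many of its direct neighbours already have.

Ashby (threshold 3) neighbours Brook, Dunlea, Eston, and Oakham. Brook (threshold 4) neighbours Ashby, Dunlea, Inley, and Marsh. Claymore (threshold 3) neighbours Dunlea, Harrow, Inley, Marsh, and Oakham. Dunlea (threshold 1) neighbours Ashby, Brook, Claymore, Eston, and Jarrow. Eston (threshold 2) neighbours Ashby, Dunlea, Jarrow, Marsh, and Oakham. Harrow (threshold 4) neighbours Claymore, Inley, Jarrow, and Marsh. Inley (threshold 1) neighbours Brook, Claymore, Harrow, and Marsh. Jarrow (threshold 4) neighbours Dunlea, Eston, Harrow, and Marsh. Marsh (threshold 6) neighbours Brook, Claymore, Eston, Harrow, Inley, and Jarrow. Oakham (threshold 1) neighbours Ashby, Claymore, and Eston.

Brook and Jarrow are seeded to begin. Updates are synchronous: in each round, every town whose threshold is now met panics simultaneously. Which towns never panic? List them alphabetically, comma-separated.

Round 1 — Brook, Jarrow panic (initial).
Round 2 — checking thresholds:
  Ashby: 1 of 4 neighbours < 3, not yet.
  Dunlea: 2 of 5 neighbours ≥ 1, panics.
  Eston: 1 of 5 neighbours < 2, not yet.
  Harrow: 1 of 4 neighbours < 4, not yet.
  Inley: 1 of 4 neighbours ≥ 1, panics.
  Marsh: 2 of 6 neighbours < 6, not yet.
Round 3 — checking thresholds:
  Ashby: 2 of 4 neighbours < 3, not yet.
  Claymore: 2 of 5 neighbours < 3, not yet.
  Eston: 2 of 5 neighbours ≥ 2, panics.
  Harrow: 2 of 4 neighbours < 4, not yet.
  Marsh: 3 of 6 neighbours < 6, not yet.
Round 4 — checking thresholds:
  Ashby: 3 of 4 neighbours ≥ 3, panics.
  Claymore: 2 of 5 neighbours < 3, not yet.
  Harrow: 2 of 4 neighbours < 4, not yet.
  Marsh: 4 of 6 neighbours < 6, not yet.
  Oakham: 1 of 3 neighbours ≥ 1, panics.
Round 5 — checking thresholds:
  Claymore: 3 of 5 neighbours ≥ 3, panics.
  Harrow: 2 of 4 neighbours < 4, not yet.
  Marsh: 4 of 6 neighbours < 6, not yet.
Round 6 — no new panics; cascade stops.

Harrow, Marsh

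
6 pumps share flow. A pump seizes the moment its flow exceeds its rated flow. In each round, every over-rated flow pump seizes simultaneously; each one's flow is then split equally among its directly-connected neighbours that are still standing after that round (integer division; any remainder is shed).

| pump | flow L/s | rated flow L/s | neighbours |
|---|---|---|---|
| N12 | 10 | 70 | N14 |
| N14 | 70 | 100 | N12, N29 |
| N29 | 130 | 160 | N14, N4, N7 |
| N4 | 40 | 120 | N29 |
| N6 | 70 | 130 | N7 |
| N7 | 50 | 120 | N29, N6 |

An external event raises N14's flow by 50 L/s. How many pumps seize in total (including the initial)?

5

Round 1 — N14 at 120 > 100. N14 seizes.
  N14 sheds 120 L/s to N12, N29: 60 each.
    N12: 10+60 = 70 ≤ 70
    N29: 130+60 = 190 > 160
Round 2 — N29 seizes.
  N29 sheds 190 L/s to N4, N7: 95 each.
    N4: 40+95 = 135 > 120
    N7: 50+95 = 145 > 120
Round 3 — N4, N7 seize.
  N4 sheds 135 L/s: no online neighbours, lost.
  N7 sheds 145 L/s to N6: 145 each.
    N6: 70+145 = 215 > 130
Round 4 — N6 seizes.
  N6 sheds 215 L/s: no online neighbours, lost.
No further seizures.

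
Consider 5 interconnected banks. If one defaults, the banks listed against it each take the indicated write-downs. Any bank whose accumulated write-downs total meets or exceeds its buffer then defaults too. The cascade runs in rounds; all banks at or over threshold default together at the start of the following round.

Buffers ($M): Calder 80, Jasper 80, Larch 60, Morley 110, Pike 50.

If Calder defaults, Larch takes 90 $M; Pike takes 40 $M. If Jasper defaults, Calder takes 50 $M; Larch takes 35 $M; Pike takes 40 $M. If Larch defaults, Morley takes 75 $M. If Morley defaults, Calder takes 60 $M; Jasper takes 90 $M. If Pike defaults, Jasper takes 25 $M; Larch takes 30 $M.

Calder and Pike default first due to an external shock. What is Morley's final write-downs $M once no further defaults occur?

75

Round 1 — Calder, Pike default (initial).
  Jasper: +25 → 25 < 80
  Larch: +90+30 → 120 ≥ 60
Round 2 — Larch defaults.
  Morley: +75 → 75 < 110
No further defaults.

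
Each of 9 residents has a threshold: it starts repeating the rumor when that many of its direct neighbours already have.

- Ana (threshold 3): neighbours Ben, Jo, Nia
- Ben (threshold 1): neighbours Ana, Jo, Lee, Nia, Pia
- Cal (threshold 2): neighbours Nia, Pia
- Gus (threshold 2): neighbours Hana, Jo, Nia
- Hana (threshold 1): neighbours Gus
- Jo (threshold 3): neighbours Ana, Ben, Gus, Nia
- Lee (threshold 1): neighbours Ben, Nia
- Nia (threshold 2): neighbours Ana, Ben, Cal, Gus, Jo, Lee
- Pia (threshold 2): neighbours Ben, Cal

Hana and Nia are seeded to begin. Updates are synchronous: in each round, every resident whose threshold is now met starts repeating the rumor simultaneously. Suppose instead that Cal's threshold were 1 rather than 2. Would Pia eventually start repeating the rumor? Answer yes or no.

yes

With Cal's threshold at 1:
Round 1 — Hana, Nia start repeating the rumor (initial).
Round 2 — checking thresholds:
  Ana: 1 of 3 neighbours < 3, not yet.
  Ben: 1 of 5 neighbours ≥ 1, starts repeating the rumor.
  Cal: 1 of 2 neighbours ≥ 1, starts repeating the rumor.
  Gus: 2 of 3 neighbours ≥ 2, starts repeating the rumor.
  Jo: 1 of 4 neighbours < 3, not yet.
  Lee: 1 of 2 neighbours ≥ 1, starts repeating the rumor.
Round 3 — checking thresholds:
  Ana: 2 of 3 neighbours < 3, not yet.
  Jo: 3 of 4 neighbours ≥ 3, starts repeating the rumor.
  Pia: 2 of 2 neighbours ≥ 2, starts repeating the rumor.
Round 4 — checking thresholds:
  Ana: 3 of 3 neighbours ≥ 3, starts repeating the rumor.
Round 5 — no new spreads; cascade stops.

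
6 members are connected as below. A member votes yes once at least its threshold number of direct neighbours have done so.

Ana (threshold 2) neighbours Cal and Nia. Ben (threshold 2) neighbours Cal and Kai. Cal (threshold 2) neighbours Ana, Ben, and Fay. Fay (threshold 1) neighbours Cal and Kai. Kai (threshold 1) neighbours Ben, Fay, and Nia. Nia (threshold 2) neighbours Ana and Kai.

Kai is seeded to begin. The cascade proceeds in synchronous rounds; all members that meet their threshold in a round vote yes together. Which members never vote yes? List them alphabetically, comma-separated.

Round 1 — Kai votes yes (initial).
Round 2 — checking thresholds:
  Ben: 1 of 2 neighbours < 2, below threshold.
  Fay: 1 of 2 neighbours ≥ 1, votes yes.
  Nia: 1 of 2 neighbours < 2, below threshold.
Round 3 — no new yes votes; cascade stops.

Ana, Ben, Cal, Nia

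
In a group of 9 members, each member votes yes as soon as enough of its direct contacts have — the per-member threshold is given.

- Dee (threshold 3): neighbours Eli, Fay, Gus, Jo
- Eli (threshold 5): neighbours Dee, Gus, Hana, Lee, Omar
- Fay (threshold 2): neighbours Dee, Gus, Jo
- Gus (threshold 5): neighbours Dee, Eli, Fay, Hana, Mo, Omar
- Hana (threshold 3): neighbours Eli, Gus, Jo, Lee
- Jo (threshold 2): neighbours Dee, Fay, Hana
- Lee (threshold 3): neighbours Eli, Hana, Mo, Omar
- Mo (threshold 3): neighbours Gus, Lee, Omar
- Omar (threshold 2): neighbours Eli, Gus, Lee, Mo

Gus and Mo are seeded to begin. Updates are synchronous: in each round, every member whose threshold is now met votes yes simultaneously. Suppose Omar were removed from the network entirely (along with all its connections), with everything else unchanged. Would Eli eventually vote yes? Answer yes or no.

With Omar removed:
Round 1 — Gus, Mo vote yes (initial).
Round 2 — no new yes votes; cascade stops.

no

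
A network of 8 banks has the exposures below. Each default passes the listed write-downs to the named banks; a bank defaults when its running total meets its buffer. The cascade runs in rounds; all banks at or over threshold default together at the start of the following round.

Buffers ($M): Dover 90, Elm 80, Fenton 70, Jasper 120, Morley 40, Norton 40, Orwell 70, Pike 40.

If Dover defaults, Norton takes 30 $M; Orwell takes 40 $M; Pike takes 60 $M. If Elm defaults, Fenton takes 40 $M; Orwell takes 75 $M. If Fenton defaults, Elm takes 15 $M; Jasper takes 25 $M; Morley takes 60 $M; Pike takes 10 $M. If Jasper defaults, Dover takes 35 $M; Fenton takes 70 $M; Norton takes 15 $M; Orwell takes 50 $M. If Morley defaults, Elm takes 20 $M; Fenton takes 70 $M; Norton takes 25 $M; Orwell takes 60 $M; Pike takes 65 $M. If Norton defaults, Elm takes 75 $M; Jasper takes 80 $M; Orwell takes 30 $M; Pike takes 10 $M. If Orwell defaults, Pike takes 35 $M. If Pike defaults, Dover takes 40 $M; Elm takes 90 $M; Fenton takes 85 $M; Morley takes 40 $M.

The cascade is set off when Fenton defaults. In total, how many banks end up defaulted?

Round 1 — Fenton defaults (initial).
  Elm: +15 → 15 < 80
  Jasper: +25 → 25 < 120
  Morley: +60 → 60 ≥ 40
  Pike: +10 → 10 < 40
Round 2 — Morley defaults.
  Elm: +20 → 35 < 80
  Norton: +25 → 25 < 40
  Orwell: +60 → 60 < 70
  Pike: +65 → 75 ≥ 40
Round 3 — Pike defaults.
  Dover: +40 → 40 < 90
  Elm: +90 → 125 ≥ 80
Round 4 — Elm defaults.
  Orwell: +75 → 135 ≥ 70
Round 5 — Orwell defaults.
No further defaults.

5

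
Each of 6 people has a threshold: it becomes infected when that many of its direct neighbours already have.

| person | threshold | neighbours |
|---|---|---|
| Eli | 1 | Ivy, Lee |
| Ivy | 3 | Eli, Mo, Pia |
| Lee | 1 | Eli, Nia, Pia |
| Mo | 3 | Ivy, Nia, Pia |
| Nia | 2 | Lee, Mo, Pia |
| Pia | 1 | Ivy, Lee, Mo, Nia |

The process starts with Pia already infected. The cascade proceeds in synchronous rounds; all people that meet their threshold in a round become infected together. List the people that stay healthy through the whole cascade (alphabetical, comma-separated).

Ivy, Mo

Round 1 — Pia becomes infected (initial).
Round 2 — checking thresholds:
  Ivy: 1 of 3 neighbours < 3, not yet.
  Lee: 1 of 3 neighbours ≥ 1, becomes infected.
  Mo: 1 of 3 neighbours < 3, not yet.
  Nia: 1 of 3 neighbours < 2, not yet.
Round 3 — checking thresholds:
  Eli: 1 of 2 neighbours ≥ 1, becomes infected.
  Ivy: 1 of 3 neighbours < 3, not yet.
  Mo: 1 of 3 neighbours < 3, not yet.
  Nia: 2 of 3 neighbours ≥ 2, becomes infected.
Round 4 — no new infections; cascade stops.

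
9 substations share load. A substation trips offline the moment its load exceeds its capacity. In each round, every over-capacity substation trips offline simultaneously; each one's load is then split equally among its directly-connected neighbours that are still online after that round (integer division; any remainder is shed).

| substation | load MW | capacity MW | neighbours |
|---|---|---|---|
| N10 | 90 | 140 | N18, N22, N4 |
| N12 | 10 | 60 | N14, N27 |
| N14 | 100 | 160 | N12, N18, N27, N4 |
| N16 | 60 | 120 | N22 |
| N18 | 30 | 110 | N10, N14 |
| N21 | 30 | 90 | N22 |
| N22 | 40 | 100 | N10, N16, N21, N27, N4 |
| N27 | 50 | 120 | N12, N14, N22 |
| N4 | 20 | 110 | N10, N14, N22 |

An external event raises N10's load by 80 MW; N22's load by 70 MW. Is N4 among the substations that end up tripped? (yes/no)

Round 1 — N10 at 170 > 140; N22 at 110 > 100. N10, N22 trip offline.
  N10 sheds 170 MW to N18, N4: 85 each.
    N18: 30+85 = 115 > 110
    N4: 20+85 = 105 ≤ 110
  N22 sheds 110 MW to N16, N21, N27, N4: 27 each (2 lost).
    N16: 60+27 = 87 ≤ 120
    N21: 30+27 = 57 ≤ 90
    N27: 50+27 = 77 ≤ 120
    N4: 105+27 = 132 > 110
Round 2 — N18, N4 trip offline.
  N18 sheds 115 MW to N14: 115 each.
    N14: 100+115 = 215 > 160
  N4 sheds 132 MW to N14: 132 each.
    N14: 215+132 = 347 > 160
Round 3 — N14 trips offline.
  N14 sheds 347 MW to N12, N27: 173 each (1 lost).
    N12: 10+173 = 183 > 60
    N27: 77+173 = 250 > 120
Round 4 — N12, N27 trip offline.
  N12 sheds 183 MW: no online neighbours, lost.
  N27 sheds 250 MW: no online neighbours, lost.
No further trips.

yes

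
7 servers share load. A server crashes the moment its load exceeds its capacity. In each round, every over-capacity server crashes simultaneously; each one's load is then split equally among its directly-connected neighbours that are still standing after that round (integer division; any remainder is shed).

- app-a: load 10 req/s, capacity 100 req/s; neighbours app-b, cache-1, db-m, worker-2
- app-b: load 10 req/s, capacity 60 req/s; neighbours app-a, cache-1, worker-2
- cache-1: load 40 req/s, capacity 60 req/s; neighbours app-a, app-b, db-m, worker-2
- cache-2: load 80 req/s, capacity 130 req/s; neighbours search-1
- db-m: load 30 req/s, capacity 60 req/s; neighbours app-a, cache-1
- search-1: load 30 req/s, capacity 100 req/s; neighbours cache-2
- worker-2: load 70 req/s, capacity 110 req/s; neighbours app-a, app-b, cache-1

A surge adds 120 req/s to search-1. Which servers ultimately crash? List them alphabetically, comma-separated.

cache-2, search-1

Round 1 — search-1 at 150 > 100. search-1 crashes.
  search-1 sheds 150 req/s to cache-2: 150 each.
    cache-2: 80+150 = 230 > 130
Round 2 — cache-2 crashes.
  cache-2 sheds 230 req/s: no online neighbours, lost.
No further crashes.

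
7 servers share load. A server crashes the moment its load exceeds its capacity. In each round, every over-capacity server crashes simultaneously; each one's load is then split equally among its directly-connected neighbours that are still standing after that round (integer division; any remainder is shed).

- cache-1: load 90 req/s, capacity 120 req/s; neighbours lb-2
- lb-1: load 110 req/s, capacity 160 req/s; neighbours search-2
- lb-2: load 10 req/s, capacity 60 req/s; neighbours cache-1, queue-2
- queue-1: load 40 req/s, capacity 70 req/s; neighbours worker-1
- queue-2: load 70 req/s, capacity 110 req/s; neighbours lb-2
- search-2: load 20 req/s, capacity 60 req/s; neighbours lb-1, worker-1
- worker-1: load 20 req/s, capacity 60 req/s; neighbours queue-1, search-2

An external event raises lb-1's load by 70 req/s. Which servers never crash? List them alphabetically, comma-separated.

cache-1, lb-2, queue-2

Round 1 — lb-1 at 180 > 160. lb-1 crashes.
  lb-1 sheds 180 req/s to search-2: 180 each.
    search-2: 20+180 = 200 > 60
Round 2 — search-2 crashes.
  search-2 sheds 200 req/s to worker-1: 200 each.
    worker-1: 20+200 = 220 > 60
Round 3 — worker-1 crashes.
  worker-1 sheds 220 req/s to queue-1: 220 each.
    queue-1: 40+220 = 260 > 70
Round 4 — queue-1 crashes.
  queue-1 sheds 260 req/s: no online neighbours, lost.
No further crashes.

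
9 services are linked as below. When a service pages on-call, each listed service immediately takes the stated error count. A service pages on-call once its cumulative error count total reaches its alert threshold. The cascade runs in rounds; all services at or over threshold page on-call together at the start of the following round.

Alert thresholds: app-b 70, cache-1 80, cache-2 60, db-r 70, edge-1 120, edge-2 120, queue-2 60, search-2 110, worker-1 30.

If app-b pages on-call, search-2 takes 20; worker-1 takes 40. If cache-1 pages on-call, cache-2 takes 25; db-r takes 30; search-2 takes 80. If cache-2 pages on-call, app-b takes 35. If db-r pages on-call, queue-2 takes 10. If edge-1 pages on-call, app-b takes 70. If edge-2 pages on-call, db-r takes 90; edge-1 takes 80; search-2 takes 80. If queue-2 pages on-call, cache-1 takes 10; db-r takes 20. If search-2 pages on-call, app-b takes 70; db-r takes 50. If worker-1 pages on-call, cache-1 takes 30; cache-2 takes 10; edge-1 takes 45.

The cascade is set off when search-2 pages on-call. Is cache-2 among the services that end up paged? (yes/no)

no

Round 1 — search-2 pages on-call (initial).
  app-b: +70 → 70 ≥ 70
  db-r: +50 → 50 < 70
Round 2 — app-b pages on-call.
  worker-1: +40 → 40 ≥ 30
Round 3 — worker-1 pages on-call.
  cache-1: +30 → 30 < 80
  cache-2: +10 → 10 < 60
  edge-1: +45 → 45 < 120
No further pages.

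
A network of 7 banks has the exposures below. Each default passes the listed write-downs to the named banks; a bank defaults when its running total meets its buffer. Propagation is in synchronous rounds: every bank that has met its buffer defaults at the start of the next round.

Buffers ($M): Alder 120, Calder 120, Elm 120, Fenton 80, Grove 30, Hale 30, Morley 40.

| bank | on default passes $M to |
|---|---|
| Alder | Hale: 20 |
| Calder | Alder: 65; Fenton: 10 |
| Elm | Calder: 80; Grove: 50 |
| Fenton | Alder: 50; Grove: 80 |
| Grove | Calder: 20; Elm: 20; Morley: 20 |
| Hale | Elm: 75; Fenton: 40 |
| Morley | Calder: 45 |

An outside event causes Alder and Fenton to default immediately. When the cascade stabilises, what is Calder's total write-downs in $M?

Round 1 — Alder, Fenton default (initial).
  Grove: +80 → 80 ≥ 30
  Hale: +20 → 20 < 30
Round 2 — Grove defaults.
  Calder: +20 → 20 < 120
  Elm: +20 → 20 < 120
  Morley: +20 → 20 < 40
No further defaults.

20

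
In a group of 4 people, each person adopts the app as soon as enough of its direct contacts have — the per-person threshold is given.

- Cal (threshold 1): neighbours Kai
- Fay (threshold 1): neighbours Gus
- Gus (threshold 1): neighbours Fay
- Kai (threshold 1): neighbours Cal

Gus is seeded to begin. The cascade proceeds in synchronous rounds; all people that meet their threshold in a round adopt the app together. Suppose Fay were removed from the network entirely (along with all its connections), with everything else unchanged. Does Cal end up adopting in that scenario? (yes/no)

no

With Fay removed:
Round 1 — Gus adopts the app (initial).
Round 2 — no new adoptions; cascade stops.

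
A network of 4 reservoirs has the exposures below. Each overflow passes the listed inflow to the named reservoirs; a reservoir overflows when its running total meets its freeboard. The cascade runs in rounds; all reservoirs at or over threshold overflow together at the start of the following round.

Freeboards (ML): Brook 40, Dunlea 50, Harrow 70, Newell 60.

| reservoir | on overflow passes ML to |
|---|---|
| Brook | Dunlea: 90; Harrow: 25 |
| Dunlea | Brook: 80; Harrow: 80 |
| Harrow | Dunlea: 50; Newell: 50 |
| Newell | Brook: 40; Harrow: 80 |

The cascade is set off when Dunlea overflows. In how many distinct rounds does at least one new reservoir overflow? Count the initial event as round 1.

Round 1 — Dunlea overflows (initial).
  Brook: +80 → 80 ≥ 40
  Harrow: +80 → 80 ≥ 70
Round 2 — Brook, Harrow overflow.
  Newell: +50 → 50 < 60
No further overflows.

2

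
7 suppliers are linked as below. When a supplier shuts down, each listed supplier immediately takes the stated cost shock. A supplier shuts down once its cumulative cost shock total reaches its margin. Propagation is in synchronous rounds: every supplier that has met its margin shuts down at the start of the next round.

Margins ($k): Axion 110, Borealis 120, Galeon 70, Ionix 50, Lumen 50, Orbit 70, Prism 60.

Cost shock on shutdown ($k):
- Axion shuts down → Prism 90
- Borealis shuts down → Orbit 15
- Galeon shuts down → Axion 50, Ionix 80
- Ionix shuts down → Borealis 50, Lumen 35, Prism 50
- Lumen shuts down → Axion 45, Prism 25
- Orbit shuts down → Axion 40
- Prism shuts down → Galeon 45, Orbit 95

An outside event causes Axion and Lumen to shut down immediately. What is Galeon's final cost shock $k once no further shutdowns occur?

Round 1 — Axion, Lumen shut down (initial).
  Prism: +90+25 → 115 ≥ 60
Round 2 — Prism shuts down.
  Galeon: +45 → 45 < 70
  Orbit: +95 → 95 ≥ 70
Round 3 — Orbit shuts down.
No further shutdowns.

45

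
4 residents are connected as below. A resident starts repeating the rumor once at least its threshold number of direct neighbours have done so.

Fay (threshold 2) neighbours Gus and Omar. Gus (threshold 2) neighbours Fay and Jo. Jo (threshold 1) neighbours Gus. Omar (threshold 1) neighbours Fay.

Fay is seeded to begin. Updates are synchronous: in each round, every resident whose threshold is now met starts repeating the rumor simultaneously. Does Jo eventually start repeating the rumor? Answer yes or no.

Round 1 — Fay starts repeating the rumor (initial).
Round 2 — checking thresholds:
  Gus: 1 of 2 neighbours < 2, not yet.
  Omar: 1 of 1 neighbours ≥ 1, starts repeating the rumor.
Round 3 — no new spreads; cascade stops.

no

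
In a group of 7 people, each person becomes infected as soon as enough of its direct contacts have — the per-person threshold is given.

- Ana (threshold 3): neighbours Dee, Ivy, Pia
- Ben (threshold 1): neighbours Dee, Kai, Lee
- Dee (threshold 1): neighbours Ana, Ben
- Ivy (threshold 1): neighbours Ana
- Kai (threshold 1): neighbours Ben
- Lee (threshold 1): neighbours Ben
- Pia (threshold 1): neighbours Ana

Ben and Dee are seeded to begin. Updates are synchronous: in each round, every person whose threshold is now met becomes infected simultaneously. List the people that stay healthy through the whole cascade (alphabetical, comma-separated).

Round 1 — Ben, Dee become infected (initial).
Round 2 — checking thresholds:
  Ana: 1 of 3 neighbours < 3, not yet.
  Kai: 1 of 1 neighbours ≥ 1, becomes infected.
  Lee: 1 of 1 neighbours ≥ 1, becomes infected.
Round 3 — no new infections; cascade stops.

Ana, Ivy, Pia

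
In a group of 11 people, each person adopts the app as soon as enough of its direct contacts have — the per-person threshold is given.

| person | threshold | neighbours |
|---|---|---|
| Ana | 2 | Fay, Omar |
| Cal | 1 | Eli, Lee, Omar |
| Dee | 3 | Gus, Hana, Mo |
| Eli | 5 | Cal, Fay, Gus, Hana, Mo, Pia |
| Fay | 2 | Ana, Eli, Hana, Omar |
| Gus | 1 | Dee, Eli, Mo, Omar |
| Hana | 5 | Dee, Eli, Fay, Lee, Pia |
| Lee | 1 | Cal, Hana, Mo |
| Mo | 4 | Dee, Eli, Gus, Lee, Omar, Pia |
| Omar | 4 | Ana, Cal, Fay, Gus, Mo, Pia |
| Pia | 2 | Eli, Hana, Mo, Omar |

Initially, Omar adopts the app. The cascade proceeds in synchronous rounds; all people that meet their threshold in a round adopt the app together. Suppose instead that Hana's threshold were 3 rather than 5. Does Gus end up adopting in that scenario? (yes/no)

yes

With Hana's threshold at 3:
Round 1 — Omar adopts the app (initial).
Round 2 — checking thresholds:
  Ana: 1 of 2 neighbours < 2, holds.
  Cal: 1 of 3 neighbours ≥ 1, adopts the app.
  Fay: 1 of 4 neighbours < 2, holds.
  Gus: 1 of 4 neighbours ≥ 1, adopts the app.
  Mo: 1 of 6 neighbours < 4, holds.
  Pia: 1 of 4 neighbours < 2, holds.
Round 3 — checking thresholds:
  Ana: 1 of 2 neighbours < 2, holds.
  Dee: 1 of 3 neighbours < 3, holds.
  Eli: 2 of 6 neighbours < 5, holds.
  Fay: 1 of 4 neighbours < 2, holds.
  Lee: 1 of 3 neighbours ≥ 1, adopts the app.
  Mo: 2 of 6 neighbours < 4, holds.
  Pia: 1 of 4 neighbours < 2, holds.
Round 4 — no new adoptions; cascade stops.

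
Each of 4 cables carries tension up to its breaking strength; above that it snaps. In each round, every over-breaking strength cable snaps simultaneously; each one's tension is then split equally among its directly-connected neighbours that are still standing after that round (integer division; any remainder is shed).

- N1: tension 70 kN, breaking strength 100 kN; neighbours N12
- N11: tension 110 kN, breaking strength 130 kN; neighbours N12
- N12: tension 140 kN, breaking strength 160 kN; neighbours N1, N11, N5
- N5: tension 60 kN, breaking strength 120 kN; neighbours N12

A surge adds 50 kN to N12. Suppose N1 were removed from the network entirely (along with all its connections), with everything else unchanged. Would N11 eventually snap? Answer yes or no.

yes

With N1 removed:
Round 1 — N12 at 190 > 160. N12 snaps.
  N12 sheds 190 kN to N11, N5: 95 each.
    N11: 110+95 = 205 > 130
    N5: 60+95 = 155 > 120
Round 2 — N11, N5 snap.
  N11 sheds 205 kN: no online neighbours, lost.
  N5 sheds 155 kN: no online neighbours, lost.
No further breaks.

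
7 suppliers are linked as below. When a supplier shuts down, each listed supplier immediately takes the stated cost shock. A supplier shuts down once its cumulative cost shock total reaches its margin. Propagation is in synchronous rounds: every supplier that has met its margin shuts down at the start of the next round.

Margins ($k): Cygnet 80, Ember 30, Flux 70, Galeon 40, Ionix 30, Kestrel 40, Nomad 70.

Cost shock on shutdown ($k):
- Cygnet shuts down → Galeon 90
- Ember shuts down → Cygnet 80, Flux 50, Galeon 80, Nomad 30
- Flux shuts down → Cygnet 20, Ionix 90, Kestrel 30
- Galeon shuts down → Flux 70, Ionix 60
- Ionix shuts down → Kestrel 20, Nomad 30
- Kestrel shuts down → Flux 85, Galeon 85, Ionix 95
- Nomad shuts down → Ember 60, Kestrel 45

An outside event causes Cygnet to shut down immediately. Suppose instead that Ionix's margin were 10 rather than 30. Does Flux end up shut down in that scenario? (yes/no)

With Ionix's margin at 10:
Round 1 — Cygnet shuts down (initial).
  Galeon: +90 → 90 ≥ 40
Round 2 — Galeon shuts down.
  Flux: +70 → 70 ≥ 70
  Ionix: +60 → 60 ≥ 10
Round 3 — Flux, Ionix shut down.
  Kestrel: +30+20 → 50 ≥ 40
  Nomad: +30 → 30 < 70
Round 4 — Kestrel shuts down.
No further shutdowns.

yes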